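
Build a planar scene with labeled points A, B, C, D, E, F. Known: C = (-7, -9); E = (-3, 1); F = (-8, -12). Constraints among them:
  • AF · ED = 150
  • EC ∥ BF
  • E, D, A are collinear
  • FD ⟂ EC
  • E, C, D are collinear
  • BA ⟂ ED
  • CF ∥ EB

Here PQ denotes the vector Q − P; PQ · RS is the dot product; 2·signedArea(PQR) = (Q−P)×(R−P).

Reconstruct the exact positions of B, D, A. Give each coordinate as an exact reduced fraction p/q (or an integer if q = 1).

1. B_x = -4  [EC ∥ BF ∩ CF ∥ EB]
2. B_y = -2  [EC ∥ BF ∩ CF ∥ EB]
   → B = (-4, -2)
3. D_x = -237/29  [E, C, D are collinear ∩ FD ⟂ EC]
4. D_y = -346/29  [E, C, D are collinear ∩ FD ⟂ EC]
   → D = (-237/29, -346/29)
5. A_x = -121/29  [E, D, A are collinear ∩ BA ⟂ ED]
6. A_y = -56/29  [E, D, A are collinear ∩ BA ⟂ ED]
   → A = (-121/29, -56/29)

A = (-121/29, -56/29)
B = (-4, -2)
D = (-237/29, -346/29)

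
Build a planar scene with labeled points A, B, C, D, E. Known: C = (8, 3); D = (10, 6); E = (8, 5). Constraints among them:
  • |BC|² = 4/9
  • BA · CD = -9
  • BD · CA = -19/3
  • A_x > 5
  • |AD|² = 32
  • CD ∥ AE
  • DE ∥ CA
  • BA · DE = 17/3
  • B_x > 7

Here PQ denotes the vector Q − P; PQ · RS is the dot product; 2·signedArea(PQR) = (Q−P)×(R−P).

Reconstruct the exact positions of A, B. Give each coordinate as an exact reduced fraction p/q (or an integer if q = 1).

1. A_x = 6  [CD ∥ AE ∩ DE ∥ CA]
2. A_y = 2  [CD ∥ AE ∩ DE ∥ CA]
   → A = (6, 2)
3. B_x = 8  [BD · CA = -19/3 ∩ BA · CD = -9]
4. B_y = 11/3  [BD · CA = -19/3 ∩ BA · CD = -9]
   → B = (8, 11/3)

A = (6, 2)
B = (8, 11/3)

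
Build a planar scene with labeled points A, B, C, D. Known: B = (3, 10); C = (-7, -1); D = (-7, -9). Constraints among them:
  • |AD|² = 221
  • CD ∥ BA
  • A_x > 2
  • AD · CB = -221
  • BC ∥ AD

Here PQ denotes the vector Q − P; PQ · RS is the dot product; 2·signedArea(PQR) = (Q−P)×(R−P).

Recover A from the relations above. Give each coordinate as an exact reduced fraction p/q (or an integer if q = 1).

1. A_x = 3  [BC ∥ AD ∩ CD ∥ BA]
2. A_y = 2  [BC ∥ AD ∩ CD ∥ BA]
   → A = (3, 2)

A = (3, 2)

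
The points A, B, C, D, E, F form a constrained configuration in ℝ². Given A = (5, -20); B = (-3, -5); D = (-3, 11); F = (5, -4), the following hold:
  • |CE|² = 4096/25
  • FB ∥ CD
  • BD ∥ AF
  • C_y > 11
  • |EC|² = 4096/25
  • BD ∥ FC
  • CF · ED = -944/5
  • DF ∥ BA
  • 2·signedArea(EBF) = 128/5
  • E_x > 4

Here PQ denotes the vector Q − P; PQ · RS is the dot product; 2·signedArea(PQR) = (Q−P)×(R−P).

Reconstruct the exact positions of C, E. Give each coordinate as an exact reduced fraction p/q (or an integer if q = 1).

C = (5, 12)
E = (5, -4/5)

1. C_x = 5  [FB ∥ CD ∩ BD ∥ FC]
2. C_y = 12  [FB ∥ CD ∩ BD ∥ FC]
   → C = (5, 12)
3. E_x = 5  [2·signedArea(EBF) = 128/5 ∩ CF · ED = -944/5]
4. E_y = -4/5  [2·signedArea(EBF) = 128/5 ∩ CF · ED = -944/5]
   → E = (5, -4/5)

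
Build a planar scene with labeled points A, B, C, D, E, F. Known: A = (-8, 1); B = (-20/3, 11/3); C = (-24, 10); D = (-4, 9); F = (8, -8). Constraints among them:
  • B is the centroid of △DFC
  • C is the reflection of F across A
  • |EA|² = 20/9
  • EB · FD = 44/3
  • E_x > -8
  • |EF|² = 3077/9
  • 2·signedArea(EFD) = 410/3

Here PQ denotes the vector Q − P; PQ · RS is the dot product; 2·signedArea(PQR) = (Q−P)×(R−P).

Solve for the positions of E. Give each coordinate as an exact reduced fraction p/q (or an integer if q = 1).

1. E_x = -22/3  [2·signedArea(EFD) = 410/3 ∩ EB · FD = 44/3]
2. E_y = 7/3  [2·signedArea(EFD) = 410/3 ∩ EB · FD = 44/3]
   → E = (-22/3, 7/3)

E = (-22/3, 7/3)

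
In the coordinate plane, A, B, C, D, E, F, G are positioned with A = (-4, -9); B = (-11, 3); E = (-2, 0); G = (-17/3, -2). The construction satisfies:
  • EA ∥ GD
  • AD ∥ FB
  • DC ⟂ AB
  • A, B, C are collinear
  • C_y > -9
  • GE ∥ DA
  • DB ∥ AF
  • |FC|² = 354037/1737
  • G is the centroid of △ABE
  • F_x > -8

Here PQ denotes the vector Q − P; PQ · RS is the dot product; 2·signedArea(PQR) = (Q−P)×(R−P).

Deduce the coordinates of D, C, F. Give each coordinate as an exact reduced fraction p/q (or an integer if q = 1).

1. D_x = -23/3  [GE ∥ DA ∩ EA ∥ GD]
2. D_y = -11  [GE ∥ DA ∩ EA ∥ GD]
   → D = (-23/3, -11)
3. C_x = -2351/579  [A, B, C are collinear ∩ DC ⟂ AB]
4. C_y = -1717/193  [A, B, C are collinear ∩ DC ⟂ AB]
   → C = (-2351/579, -1717/193)
5. F_x = -22/3  [AD ∥ FB ∩ DB ∥ AF]
6. F_y = 5  [AD ∥ FB ∩ DB ∥ AF]
   → F = (-22/3, 5)

C = (-2351/579, -1717/193)
D = (-23/3, -11)
F = (-22/3, 5)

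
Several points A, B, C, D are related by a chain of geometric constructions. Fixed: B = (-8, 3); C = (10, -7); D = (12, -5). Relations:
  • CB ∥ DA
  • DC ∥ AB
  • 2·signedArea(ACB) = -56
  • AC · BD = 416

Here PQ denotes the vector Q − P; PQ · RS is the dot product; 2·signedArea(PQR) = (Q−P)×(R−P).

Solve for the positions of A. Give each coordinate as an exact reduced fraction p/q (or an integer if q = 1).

A = (-6, 5)

1. A_x = -6  [DC ∥ AB ∩ CB ∥ DA]
2. A_y = 5  [DC ∥ AB ∩ CB ∥ DA]
   → A = (-6, 5)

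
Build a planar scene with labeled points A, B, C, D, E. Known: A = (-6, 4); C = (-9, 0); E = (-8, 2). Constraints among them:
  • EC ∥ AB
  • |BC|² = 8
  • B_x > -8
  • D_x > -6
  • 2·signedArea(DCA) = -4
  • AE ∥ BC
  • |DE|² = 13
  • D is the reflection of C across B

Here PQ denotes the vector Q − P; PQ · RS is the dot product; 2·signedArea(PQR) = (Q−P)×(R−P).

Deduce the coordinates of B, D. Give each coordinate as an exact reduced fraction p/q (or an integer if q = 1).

1. B_x = -7  [AE ∥ BC ∩ EC ∥ AB]
2. B_y = 2  [AE ∥ BC ∩ EC ∥ AB]
   → B = (-7, 2)
3. D_x = -5  [D is the reflection of C across B]
4. D_y = 4  [D is the reflection of C across B]
   → D = (-5, 4)

B = (-7, 2)
D = (-5, 4)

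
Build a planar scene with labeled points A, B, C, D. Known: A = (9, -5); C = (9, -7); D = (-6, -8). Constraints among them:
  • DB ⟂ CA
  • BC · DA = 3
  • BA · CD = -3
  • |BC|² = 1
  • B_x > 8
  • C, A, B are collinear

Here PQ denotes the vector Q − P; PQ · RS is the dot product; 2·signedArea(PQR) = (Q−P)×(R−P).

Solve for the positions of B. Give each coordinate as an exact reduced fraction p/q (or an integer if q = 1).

B = (9, -8)

1. B_x = 9  [C, A, B are collinear ∩ DB ⟂ CA]
2. B_y = -8  [C, A, B are collinear ∩ DB ⟂ CA]
   → B = (9, -8)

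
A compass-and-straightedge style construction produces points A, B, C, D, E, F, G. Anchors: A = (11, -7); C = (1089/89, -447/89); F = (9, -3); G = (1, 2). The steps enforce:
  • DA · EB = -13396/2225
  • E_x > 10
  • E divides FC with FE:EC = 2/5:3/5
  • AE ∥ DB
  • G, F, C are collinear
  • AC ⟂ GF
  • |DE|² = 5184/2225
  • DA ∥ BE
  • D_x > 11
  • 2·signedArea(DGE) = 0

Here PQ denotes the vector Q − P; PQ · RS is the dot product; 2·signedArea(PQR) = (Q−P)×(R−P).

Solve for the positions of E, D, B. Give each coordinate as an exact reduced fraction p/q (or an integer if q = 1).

B = (4843/445, -127/89)
D = (5157/445, -411/89)
E = (4581/445, -339/89)

1. E_x = 4581/445  [E divides FC with FE:EC = 2/5:3/5]
2. E_y = -339/89  [E divides FC with FE:EC = 2/5:3/5]
   → E = (4581/445, -339/89)
3. D_x = 5157/445  [line 517/89·x + 4136/445·y + -10857/445 = 0 ∩ |DE|² = 5184/2225]
4. D_y = -411/89  [line 517/89·x + 4136/445·y + -10857/445 = 0 ∩ |DE|² = 5184/2225]
   → D = (5157/445, -411/89)
5. B_x = 4843/445  [DA ∥ BE ∩ AE ∥ DB]
6. B_y = -127/89  [DA ∥ BE ∩ AE ∥ DB]
   → B = (4843/445, -127/89)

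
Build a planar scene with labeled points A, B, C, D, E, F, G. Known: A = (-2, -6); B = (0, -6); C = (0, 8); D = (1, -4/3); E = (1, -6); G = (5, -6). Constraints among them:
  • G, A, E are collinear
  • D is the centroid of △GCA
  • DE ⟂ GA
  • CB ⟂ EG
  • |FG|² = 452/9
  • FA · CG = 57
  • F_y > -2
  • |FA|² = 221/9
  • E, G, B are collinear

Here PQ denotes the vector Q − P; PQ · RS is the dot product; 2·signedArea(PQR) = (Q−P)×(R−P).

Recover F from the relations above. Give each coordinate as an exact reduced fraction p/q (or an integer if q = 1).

1. F_x = -1/3  [line -5·x + 14·y + 17 = 0 ∩ |FA|² = 221/9]
2. F_y = -4/3  [line -5·x + 14·y + 17 = 0 ∩ |FA|² = 221/9]
   → F = (-1/3, -4/3)

F = (-1/3, -4/3)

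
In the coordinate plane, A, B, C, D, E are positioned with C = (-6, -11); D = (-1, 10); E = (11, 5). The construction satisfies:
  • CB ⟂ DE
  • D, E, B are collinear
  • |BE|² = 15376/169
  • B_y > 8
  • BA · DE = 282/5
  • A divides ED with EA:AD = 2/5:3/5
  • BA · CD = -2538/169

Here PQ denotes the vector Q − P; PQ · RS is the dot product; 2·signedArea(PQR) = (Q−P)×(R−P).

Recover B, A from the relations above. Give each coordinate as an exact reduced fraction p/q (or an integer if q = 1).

1. B_x = 371/169  [D, E, B are collinear ∩ CB ⟂ DE]
2. B_y = 1465/169  [D, E, B are collinear ∩ CB ⟂ DE]
   → B = (371/169, 1465/169)
3. A_x = 31/5  [A divides ED with EA:AD = 2/5:3/5]
4. A_y = 7  [A divides ED with EA:AD = 2/5:3/5]
   → A = (31/5, 7)

A = (31/5, 7)
B = (371/169, 1465/169)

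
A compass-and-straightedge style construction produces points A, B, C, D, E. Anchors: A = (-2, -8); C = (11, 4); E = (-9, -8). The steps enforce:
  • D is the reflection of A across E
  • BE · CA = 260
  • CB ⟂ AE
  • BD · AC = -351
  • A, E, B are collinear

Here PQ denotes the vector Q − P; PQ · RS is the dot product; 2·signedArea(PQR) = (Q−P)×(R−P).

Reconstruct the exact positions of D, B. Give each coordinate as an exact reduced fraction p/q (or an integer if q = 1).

1. D_x = -16  [D is the reflection of A across E]
2. D_y = -8  [D is the reflection of A across E]
   → D = (-16, -8)
3. B_x = 11  [A, E, B are collinear ∩ CB ⟂ AE]
4. B_y = -8  [A, E, B are collinear ∩ CB ⟂ AE]
   → B = (11, -8)

B = (11, -8)
D = (-16, -8)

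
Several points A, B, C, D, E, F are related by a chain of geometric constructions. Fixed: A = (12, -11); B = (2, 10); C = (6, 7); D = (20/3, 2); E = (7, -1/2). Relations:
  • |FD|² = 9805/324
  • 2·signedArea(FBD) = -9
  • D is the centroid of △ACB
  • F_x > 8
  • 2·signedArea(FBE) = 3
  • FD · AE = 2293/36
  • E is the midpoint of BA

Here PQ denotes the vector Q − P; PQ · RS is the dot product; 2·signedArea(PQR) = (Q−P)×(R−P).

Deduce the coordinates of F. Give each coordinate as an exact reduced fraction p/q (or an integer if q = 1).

1. F_x = 77/9  [2·signedArea(FBD) = -9 ∩ 2·signedArea(FBE) = 3]
2. F_y = -19/6  [2·signedArea(FBD) = -9 ∩ 2·signedArea(FBE) = 3]
   → F = (77/9, -19/6)

F = (77/9, -19/6)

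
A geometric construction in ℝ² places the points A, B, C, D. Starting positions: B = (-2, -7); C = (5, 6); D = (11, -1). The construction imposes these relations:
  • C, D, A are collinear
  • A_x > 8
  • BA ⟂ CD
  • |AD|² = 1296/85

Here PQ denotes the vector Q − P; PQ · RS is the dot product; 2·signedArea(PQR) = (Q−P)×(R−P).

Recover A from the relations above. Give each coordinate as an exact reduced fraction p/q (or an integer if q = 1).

A = (719/85, 167/85)

1. A_x = 719/85  [C, D, A are collinear ∩ BA ⟂ CD]
2. A_y = 167/85  [C, D, A are collinear ∩ BA ⟂ CD]
   → A = (719/85, 167/85)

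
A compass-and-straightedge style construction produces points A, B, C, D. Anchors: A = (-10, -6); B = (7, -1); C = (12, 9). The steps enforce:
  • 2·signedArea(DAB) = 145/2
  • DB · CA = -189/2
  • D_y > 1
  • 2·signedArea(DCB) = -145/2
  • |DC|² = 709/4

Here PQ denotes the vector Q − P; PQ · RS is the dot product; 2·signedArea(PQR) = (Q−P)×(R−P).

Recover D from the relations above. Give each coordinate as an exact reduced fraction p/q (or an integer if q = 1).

1. D_x = 1  [DB · CA = -189/2 ∩ 2·signedArea(DCB) = -145/2]
2. D_y = 3/2  [DB · CA = -189/2 ∩ 2·signedArea(DCB) = -145/2]
   → D = (1, 3/2)

D = (1, 3/2)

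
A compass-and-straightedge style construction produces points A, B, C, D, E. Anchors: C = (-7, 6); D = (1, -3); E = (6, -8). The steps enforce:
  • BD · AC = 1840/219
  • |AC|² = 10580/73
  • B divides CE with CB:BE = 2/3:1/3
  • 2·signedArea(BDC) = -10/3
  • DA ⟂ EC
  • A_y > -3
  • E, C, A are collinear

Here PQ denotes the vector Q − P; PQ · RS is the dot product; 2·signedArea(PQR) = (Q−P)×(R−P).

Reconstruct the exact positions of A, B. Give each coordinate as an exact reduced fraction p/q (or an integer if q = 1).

A = (87/73, -206/73)
B = (5/3, -10/3)

1. A_x = 87/73  [E, C, A are collinear ∩ DA ⟂ EC]
2. A_y = -206/73  [E, C, A are collinear ∩ DA ⟂ EC]
   → A = (87/73, -206/73)
3. B_x = 5/3  [B divides CE with CB:BE = 2/3:1/3]
4. B_y = -10/3  [B divides CE with CB:BE = 2/3:1/3]
   → B = (5/3, -10/3)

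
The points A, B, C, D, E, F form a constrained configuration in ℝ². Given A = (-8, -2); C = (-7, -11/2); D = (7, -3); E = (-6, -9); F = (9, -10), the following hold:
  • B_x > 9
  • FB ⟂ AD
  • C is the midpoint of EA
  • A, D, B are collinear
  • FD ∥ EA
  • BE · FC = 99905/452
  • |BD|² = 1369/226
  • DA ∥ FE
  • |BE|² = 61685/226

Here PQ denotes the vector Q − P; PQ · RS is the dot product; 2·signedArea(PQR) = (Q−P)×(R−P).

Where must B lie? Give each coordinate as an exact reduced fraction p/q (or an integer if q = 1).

B = (2137/226, -715/226)

1. B_x = 2137/226  [A, D, B are collinear ∩ FB ⟂ AD]
2. B_y = -715/226  [A, D, B are collinear ∩ FB ⟂ AD]
   → B = (2137/226, -715/226)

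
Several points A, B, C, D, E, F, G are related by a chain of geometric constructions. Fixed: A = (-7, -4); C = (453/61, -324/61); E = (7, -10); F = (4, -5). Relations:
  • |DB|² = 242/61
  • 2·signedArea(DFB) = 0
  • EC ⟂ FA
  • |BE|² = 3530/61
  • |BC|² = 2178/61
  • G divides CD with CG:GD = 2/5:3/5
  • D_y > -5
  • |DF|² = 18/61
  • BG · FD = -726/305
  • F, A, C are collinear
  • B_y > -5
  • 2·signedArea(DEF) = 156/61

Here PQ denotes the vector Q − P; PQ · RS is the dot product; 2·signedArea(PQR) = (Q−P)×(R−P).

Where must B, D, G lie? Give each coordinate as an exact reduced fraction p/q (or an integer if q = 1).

1. D_x = 211/61  [line -5·x + -3·y + 149/61 = 0 ∩ |DF|² = 18/61]
2. D_y = -302/61  [line -5·x + -3·y + 149/61 = 0 ∩ |DF|² = 18/61]
   → D = (211/61, -302/61)
3. G_x = 1781/305  [G divides CD with CG:GD = 2/5:3/5]
4. G_y = -1576/305  [G divides CD with CG:GD = 2/5:3/5]
   → G = (1781/305, -1576/305)
5. B_x = 90/61  [BG · FD = -726/305 ∩ 2·signedArea(DFB) = 0]
6. B_y = -291/61  [BG · FD = -726/305 ∩ 2·signedArea(DFB) = 0]
   → B = (90/61, -291/61)

B = (90/61, -291/61)
D = (211/61, -302/61)
G = (1781/305, -1576/305)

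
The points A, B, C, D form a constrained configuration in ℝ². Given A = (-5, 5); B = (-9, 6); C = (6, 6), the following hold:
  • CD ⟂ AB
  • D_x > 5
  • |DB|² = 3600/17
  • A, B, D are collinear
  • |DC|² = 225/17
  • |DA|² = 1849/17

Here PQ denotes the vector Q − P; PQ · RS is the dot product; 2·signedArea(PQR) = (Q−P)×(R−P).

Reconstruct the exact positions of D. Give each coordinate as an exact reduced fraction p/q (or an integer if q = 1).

D = (87/17, 42/17)

1. D_x = 87/17  [A, B, D are collinear ∩ CD ⟂ AB]
2. D_y = 42/17  [A, B, D are collinear ∩ CD ⟂ AB]
   → D = (87/17, 42/17)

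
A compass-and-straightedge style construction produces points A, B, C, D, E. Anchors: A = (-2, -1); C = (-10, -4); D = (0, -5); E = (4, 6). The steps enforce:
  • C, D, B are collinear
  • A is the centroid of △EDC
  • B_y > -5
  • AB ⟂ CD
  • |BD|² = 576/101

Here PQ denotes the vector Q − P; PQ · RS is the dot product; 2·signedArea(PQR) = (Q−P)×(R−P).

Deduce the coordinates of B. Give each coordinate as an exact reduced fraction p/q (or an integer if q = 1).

1. B_x = -240/101  [C, D, B are collinear ∩ AB ⟂ CD]
2. B_y = -481/101  [C, D, B are collinear ∩ AB ⟂ CD]
   → B = (-240/101, -481/101)

B = (-240/101, -481/101)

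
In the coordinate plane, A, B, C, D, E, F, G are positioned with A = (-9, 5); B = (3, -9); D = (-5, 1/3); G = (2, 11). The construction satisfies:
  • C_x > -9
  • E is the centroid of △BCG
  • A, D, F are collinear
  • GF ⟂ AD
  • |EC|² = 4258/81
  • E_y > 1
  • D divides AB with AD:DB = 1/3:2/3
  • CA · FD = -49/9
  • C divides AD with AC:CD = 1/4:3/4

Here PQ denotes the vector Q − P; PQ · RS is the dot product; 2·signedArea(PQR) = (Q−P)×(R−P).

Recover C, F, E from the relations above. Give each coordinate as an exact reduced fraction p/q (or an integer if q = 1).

1. C_x = -8  [C divides AD with AC:CD = 1/4:3/4]
2. C_y = 23/6  [C divides AD with AC:CD = 1/4:3/4]
   → C = (-8, 23/6)
3. F_x = -621/85  [A, D, F are collinear ∩ GF ⟂ AD]
4. F_y = 257/85  [A, D, F are collinear ∩ GF ⟂ AD]
   → F = (-621/85, 257/85)
5. E_x = -1  [E is the centroid of △BCG]
6. E_y = 35/18  [E is the centroid of △BCG]
   → E = (-1, 35/18)

C = (-8, 23/6)
E = (-1, 35/18)
F = (-621/85, 257/85)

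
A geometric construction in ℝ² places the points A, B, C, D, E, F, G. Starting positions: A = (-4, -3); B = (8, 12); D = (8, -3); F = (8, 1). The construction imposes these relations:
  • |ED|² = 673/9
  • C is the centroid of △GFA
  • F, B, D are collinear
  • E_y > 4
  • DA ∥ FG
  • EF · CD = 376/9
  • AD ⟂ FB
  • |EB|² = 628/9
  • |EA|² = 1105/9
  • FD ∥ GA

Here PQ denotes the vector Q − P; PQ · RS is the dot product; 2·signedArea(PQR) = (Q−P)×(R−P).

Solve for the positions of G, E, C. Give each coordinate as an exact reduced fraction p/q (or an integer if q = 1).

C = (0, -1/3)
E = (4, 14/3)
G = (-4, 1)

1. G_x = -4  [FD ∥ GA ∩ DA ∥ FG]
2. G_y = 1  [FD ∥ GA ∩ DA ∥ FG]
   → G = (-4, 1)
3. C_x = 0  [C is the centroid of △GFA]
4. C_y = -1/3  [C is the centroid of △GFA]
   → C = (0, -1/3)
5. E_x = 4  [line -8·x + 8/3·y + 176/9 = 0 ∩ |ED|² = 673/9]
6. E_y = 14/3  [line -8·x + 8/3·y + 176/9 = 0 ∩ |ED|² = 673/9]
   → E = (4, 14/3)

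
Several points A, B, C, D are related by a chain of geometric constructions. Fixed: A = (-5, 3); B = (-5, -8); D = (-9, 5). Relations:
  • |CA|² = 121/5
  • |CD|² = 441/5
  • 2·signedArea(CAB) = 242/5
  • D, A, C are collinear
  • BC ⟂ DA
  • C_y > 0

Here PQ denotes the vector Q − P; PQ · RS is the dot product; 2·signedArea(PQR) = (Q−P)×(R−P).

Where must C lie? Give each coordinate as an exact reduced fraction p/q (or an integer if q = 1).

1. C_x = -3/5  [D, A, C are collinear ∩ BC ⟂ DA]
2. C_y = 4/5  [D, A, C are collinear ∩ BC ⟂ DA]
   → C = (-3/5, 4/5)

C = (-3/5, 4/5)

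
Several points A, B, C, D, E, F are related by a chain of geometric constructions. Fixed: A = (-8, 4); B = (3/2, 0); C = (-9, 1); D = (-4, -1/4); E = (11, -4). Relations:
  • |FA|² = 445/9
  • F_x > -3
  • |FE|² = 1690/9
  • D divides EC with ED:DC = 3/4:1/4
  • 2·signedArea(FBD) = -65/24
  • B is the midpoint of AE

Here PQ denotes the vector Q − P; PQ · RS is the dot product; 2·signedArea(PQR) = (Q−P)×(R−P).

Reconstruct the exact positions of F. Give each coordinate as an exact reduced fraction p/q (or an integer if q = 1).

F = (-2, 1/3)

1. F_x = -2  [line 1/4·x + -11/2·y + 7/3 = 0 ∩ |FA|² = 445/9]
2. F_y = 1/3  [line 1/4·x + -11/2·y + 7/3 = 0 ∩ |FA|² = 445/9]
   → F = (-2, 1/3)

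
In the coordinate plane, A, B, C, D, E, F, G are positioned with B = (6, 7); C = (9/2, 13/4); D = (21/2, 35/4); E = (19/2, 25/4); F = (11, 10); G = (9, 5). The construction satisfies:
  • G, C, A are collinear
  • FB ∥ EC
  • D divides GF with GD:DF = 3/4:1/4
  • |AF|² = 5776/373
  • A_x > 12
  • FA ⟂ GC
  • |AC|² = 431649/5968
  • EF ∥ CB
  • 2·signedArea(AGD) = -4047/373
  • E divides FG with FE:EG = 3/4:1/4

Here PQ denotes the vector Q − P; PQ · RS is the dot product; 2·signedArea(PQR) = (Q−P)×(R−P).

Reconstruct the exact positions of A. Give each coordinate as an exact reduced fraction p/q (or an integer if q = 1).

1. A_x = 4635/373  [G, C, A are collinear ∩ FA ⟂ GC]
2. A_y = 2362/373  [G, C, A are collinear ∩ FA ⟂ GC]
   → A = (4635/373, 2362/373)

A = (4635/373, 2362/373)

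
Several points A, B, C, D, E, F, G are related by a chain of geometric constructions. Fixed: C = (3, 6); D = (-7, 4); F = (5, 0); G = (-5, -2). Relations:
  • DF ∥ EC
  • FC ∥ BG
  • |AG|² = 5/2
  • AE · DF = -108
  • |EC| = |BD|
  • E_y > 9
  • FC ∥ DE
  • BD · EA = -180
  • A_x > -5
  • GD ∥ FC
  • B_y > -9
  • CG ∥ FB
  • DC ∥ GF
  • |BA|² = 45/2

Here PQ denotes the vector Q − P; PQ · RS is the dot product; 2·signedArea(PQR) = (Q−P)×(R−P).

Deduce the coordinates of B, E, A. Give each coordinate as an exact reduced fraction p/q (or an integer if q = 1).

1. B_x = -3  [FC ∥ BG ∩ CG ∥ FB]
2. B_y = -8  [FC ∥ BG ∩ CG ∥ FB]
   → B = (-3, -8)
3. E_x = -9  [DF ∥ EC ∩ FC ∥ DE]
4. E_y = 10  [DF ∥ EC ∩ FC ∥ DE]
   → E = (-9, 10)
5. A_x = -9/2  [AE · DF = -108 ∩ BD · EA = -180]
6. A_y = -7/2  [AE · DF = -108 ∩ BD · EA = -180]
   → A = (-9/2, -7/2)

A = (-9/2, -7/2)
B = (-3, -8)
E = (-9, 10)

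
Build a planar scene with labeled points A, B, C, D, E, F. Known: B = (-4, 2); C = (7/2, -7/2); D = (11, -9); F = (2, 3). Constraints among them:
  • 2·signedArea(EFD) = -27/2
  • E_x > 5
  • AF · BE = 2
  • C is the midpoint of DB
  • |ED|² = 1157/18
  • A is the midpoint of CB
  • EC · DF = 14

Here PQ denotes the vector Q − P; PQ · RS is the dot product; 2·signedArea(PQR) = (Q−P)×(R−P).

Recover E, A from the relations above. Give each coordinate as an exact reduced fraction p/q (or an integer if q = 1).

A = (-1/4, -3/4)
E = (11/2, -19/6)

1. E_x = 11/2  [EC · DF = 14 ∩ 2·signedArea(EFD) = -27/2]
2. E_y = -19/6  [EC · DF = 14 ∩ 2·signedArea(EFD) = -27/2]
   → E = (11/2, -19/6)
3. A_x = -1/4  [A is the midpoint of CB]
4. A_y = -3/4  [A is the midpoint of CB]
   → A = (-1/4, -3/4)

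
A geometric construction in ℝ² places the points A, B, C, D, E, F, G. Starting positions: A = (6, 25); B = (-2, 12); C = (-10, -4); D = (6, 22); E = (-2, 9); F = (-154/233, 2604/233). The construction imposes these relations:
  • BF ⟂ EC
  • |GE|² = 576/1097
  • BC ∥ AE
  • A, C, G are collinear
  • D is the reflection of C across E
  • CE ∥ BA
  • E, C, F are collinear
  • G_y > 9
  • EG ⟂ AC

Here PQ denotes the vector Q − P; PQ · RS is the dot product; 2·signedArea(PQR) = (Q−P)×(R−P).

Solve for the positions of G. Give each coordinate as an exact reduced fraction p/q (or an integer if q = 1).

1. G_x = -2890/1097  [A, C, G are collinear ∩ EG ⟂ AC]
2. G_y = 10257/1097  [A, C, G are collinear ∩ EG ⟂ AC]
   → G = (-2890/1097, 10257/1097)

G = (-2890/1097, 10257/1097)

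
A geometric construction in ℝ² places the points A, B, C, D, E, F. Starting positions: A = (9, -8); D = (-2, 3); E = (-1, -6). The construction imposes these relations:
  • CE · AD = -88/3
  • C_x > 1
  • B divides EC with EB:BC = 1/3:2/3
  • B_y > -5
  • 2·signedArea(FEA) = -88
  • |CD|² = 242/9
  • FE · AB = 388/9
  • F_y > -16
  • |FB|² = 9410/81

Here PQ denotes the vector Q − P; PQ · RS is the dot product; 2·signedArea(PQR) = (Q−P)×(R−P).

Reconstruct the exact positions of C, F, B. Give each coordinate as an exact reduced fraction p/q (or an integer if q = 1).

B = (-1/9, -38/9)
C = (5/3, -2/3)
F = (0, -15)

1. C_x = 5/3  [line 11·x + -11·y + -77/3 = 0 ∩ |CD|² = 242/9]
2. C_y = -2/3  [line 11·x + -11·y + -77/3 = 0 ∩ |CD|² = 242/9]
   → C = (5/3, -2/3)
3. B_x = -1/9  [B divides EC with EB:BC = 1/3:2/3]
4. B_y = -38/9  [B divides EC with EB:BC = 1/3:2/3]
   → B = (-1/9, -38/9)
5. F_x = 0  [2·signedArea(FEA) = -88 ∩ FE · AB = 388/9]
6. F_y = -15  [2·signedArea(FEA) = -88 ∩ FE · AB = 388/9]
   → F = (0, -15)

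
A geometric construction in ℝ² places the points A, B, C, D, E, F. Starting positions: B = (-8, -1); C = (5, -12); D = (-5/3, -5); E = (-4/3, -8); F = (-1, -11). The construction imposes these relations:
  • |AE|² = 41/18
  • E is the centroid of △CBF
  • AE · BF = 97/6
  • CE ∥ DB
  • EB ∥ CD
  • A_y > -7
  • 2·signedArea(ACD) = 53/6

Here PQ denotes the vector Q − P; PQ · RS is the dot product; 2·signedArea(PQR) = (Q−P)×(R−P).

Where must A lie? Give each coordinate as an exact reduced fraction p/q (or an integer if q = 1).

1. A_x = -3/2  [AE · BF = 97/6 ∩ 2·signedArea(ACD) = 53/6]
2. A_y = -13/2  [AE · BF = 97/6 ∩ 2·signedArea(ACD) = 53/6]
   → A = (-3/2, -13/2)

A = (-3/2, -13/2)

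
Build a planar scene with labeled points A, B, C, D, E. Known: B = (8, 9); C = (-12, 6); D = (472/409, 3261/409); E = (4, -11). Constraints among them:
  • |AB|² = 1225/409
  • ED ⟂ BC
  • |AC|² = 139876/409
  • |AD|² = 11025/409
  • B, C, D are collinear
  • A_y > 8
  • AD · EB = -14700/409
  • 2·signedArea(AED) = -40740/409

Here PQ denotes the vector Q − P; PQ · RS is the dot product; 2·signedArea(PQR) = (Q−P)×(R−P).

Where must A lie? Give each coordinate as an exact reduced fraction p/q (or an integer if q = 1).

A = (2572/409, 3576/409)

1. A_x = 2572/409  [2·signedArea(AED) = -40740/409 ∩ AD · EB = -14700/409]
2. A_y = 3576/409  [2·signedArea(AED) = -40740/409 ∩ AD · EB = -14700/409]
   → A = (2572/409, 3576/409)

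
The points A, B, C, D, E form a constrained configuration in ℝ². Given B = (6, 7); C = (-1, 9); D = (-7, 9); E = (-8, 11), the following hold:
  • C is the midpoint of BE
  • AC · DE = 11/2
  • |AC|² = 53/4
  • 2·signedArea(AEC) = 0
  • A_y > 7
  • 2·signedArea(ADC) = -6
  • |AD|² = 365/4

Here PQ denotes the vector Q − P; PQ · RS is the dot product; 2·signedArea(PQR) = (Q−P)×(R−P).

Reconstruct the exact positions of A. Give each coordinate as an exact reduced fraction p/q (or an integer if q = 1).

1. A_x = 5/2  [2·signedArea(AEC) = 0 ∩ AC · DE = 11/2]
2. A_y = 8  [2·signedArea(AEC) = 0 ∩ AC · DE = 11/2]
   → A = (5/2, 8)

A = (5/2, 8)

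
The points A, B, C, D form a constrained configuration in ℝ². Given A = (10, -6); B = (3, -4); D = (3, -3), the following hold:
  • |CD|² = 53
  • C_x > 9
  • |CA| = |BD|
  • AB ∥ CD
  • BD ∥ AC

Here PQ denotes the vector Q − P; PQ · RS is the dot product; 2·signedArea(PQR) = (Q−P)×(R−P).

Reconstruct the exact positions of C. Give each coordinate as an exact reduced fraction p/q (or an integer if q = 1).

C = (10, -5)

1. C_x = 10  [AB ∥ CD ∩ BD ∥ AC]
2. C_y = -5  [AB ∥ CD ∩ BD ∥ AC]
   → C = (10, -5)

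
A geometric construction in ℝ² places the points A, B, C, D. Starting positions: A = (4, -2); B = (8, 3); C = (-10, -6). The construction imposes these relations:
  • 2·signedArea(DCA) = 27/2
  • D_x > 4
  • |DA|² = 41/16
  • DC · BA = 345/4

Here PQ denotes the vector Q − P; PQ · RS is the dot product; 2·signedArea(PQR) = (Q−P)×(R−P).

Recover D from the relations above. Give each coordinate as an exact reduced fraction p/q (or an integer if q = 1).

D = (5, -3/4)

1. D_x = 5  [DC · BA = 345/4 ∩ 2·signedArea(DCA) = 27/2]
2. D_y = -3/4  [DC · BA = 345/4 ∩ 2·signedArea(DCA) = 27/2]
   → D = (5, -3/4)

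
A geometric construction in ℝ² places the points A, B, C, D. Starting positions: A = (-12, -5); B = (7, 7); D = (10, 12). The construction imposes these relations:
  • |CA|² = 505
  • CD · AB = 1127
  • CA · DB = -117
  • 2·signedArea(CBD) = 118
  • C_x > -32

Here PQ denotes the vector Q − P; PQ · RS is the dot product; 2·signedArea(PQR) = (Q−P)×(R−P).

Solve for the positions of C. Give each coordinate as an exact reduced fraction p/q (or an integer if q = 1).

C = (-31, -17)

1. C_x = -31  [CA · DB = -117 ∩ CD · AB = 1127]
2. C_y = -17  [CA · DB = -117 ∩ CD · AB = 1127]
   → C = (-31, -17)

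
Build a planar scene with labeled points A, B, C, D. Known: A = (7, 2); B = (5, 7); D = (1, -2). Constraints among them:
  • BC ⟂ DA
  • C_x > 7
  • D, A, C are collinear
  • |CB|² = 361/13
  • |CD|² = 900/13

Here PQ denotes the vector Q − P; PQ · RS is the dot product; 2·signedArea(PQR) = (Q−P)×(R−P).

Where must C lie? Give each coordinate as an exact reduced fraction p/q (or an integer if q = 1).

1. C_x = 103/13  [D, A, C are collinear ∩ BC ⟂ DA]
2. C_y = 34/13  [D, A, C are collinear ∩ BC ⟂ DA]
   → C = (103/13, 34/13)

C = (103/13, 34/13)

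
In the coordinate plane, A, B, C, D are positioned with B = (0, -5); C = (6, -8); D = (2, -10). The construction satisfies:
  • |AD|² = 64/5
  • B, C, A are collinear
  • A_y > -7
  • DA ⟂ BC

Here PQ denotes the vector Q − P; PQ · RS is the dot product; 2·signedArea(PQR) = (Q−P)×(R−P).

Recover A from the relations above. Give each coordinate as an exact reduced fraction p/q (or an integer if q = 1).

A = (18/5, -34/5)

1. A_x = 18/5  [B, C, A are collinear ∩ DA ⟂ BC]
2. A_y = -34/5  [B, C, A are collinear ∩ DA ⟂ BC]
   → A = (18/5, -34/5)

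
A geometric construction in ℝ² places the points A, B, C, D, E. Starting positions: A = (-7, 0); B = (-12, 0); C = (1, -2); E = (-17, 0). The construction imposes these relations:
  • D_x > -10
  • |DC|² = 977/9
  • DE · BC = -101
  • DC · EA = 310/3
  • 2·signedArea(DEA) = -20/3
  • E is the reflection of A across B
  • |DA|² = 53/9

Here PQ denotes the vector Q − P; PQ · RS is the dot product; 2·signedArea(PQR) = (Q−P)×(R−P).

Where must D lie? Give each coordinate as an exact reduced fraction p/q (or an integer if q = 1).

D = (-28/3, -2/3)

1. D_x = -28/3  [2·signedArea(DEA) = -20/3 ∩ DC · EA = 310/3]
2. D_y = -2/3  [2·signedArea(DEA) = -20/3 ∩ DC · EA = 310/3]
   → D = (-28/3, -2/3)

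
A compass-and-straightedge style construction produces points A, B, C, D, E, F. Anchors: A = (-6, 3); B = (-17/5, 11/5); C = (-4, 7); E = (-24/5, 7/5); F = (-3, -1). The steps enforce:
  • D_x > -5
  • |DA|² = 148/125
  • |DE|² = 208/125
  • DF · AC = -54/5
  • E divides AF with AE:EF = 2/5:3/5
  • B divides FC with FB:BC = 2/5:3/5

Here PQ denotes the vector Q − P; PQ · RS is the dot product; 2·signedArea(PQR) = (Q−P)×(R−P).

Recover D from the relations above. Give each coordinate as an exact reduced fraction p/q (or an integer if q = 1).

D = (-124/25, 67/25)

1. D_x = -124/25  [line -2·x + -4·y + 4/5 = 0 ∩ |DA|² = 148/125]
2. D_y = 67/25  [line -2·x + -4·y + 4/5 = 0 ∩ |DA|² = 148/125]
   → D = (-124/25, 67/25)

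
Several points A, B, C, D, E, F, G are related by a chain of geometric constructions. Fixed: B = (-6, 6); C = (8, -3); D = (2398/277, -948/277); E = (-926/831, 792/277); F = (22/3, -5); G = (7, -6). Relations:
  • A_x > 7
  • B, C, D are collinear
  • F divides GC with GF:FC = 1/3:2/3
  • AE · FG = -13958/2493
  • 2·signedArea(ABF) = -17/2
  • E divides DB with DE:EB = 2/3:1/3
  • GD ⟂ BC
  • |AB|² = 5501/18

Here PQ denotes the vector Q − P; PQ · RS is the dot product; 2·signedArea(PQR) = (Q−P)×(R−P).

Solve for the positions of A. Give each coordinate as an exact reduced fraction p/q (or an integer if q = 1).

A = (43/6, -11/2)

1. A_x = 43/6  [2·signedArea(ABF) = -17/2 ∩ AE · FG = -13958/2493]
2. A_y = -11/2  [2·signedArea(ABF) = -17/2 ∩ AE · FG = -13958/2493]
   → A = (43/6, -11/2)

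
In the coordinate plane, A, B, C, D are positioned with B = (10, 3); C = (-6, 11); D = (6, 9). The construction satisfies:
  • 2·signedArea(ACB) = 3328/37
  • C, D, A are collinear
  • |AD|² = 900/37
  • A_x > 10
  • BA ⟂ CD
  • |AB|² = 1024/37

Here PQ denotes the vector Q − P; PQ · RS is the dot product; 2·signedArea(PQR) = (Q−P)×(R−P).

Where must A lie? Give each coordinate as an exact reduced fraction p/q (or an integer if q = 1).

1. A_x = 402/37  [C, D, A are collinear ∩ BA ⟂ CD]
2. A_y = 303/37  [C, D, A are collinear ∩ BA ⟂ CD]
   → A = (402/37, 303/37)

A = (402/37, 303/37)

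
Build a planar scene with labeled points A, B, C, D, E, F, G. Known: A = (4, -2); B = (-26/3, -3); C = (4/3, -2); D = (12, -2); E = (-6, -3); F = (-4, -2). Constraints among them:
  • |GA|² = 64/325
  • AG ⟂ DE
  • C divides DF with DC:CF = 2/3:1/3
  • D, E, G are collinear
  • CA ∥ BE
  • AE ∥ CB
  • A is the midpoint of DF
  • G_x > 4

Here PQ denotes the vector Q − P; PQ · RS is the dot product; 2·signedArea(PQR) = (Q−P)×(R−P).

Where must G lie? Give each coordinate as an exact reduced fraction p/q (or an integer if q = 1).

1. G_x = 1308/325  [D, E, G are collinear ∩ AG ⟂ DE]
2. G_y = -794/325  [D, E, G are collinear ∩ AG ⟂ DE]
   → G = (1308/325, -794/325)

G = (1308/325, -794/325)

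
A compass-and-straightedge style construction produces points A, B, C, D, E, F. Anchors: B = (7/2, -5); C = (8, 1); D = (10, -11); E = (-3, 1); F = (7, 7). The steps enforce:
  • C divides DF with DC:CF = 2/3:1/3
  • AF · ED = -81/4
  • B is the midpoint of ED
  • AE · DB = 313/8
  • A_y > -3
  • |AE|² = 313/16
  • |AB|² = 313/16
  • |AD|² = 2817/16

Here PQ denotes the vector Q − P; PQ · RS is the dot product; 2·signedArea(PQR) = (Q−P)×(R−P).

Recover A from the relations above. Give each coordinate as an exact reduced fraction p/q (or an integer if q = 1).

A = (1/4, -2)

1. A_x = 1/4  [line 13/2·x + -6·y + -109/8 = 0 ∩ |AE|² = 313/16]
2. A_y = -2  [line 13/2·x + -6·y + -109/8 = 0 ∩ |AE|² = 313/16]
   → A = (1/4, -2)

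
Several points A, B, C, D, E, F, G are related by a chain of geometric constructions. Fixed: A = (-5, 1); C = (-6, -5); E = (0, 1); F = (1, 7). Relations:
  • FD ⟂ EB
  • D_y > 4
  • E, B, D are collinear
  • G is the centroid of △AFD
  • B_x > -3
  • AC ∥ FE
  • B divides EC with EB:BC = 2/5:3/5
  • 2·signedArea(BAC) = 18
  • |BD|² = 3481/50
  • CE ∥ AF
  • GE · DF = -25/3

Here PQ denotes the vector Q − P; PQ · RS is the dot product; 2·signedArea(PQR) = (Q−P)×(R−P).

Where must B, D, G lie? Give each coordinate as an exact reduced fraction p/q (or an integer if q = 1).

B = (-12/5, -7/5)
D = (7/2, 9/2)
G = (-1/6, 25/6)

1. B_x = -12/5  [B divides EC with EB:BC = 2/5:3/5]
2. B_y = -7/5  [B divides EC with EB:BC = 2/5:3/5]
   → B = (-12/5, -7/5)
3. D_x = 7/2  [E, B, D are collinear ∩ FD ⟂ EB]
4. D_y = 9/2  [E, B, D are collinear ∩ FD ⟂ EB]
   → D = (7/2, 9/2)
5. G_x = -1/6  [G is the centroid of △AFD]
6. G_y = 25/6  [G is the centroid of △AFD]
   → G = (-1/6, 25/6)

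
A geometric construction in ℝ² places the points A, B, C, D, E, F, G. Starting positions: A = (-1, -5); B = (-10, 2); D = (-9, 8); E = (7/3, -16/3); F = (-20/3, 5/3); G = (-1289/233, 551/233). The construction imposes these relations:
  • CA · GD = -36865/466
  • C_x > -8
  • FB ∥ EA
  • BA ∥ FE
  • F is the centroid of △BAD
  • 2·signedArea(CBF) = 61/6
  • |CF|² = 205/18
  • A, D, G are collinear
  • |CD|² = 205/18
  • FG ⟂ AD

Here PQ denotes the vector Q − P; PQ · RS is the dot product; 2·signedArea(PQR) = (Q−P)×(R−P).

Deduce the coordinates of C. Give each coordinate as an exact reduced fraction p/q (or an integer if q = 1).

1. C_x = -47/6  [2·signedArea(CBF) = 61/6 ∩ CA · GD = -36865/466]
2. C_y = 29/6  [2·signedArea(CBF) = 61/6 ∩ CA · GD = -36865/466]
   → C = (-47/6, 29/6)

C = (-47/6, 29/6)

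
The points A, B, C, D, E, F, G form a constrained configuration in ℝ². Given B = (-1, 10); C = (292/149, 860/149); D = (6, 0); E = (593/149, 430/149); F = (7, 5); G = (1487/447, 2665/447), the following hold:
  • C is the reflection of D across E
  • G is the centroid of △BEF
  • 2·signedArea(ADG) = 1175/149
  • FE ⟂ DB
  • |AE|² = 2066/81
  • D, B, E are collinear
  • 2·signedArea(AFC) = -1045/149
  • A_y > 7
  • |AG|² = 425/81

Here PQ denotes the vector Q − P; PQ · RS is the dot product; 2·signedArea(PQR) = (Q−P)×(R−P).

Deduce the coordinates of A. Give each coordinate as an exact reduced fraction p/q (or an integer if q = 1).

1. A_x = 1916/1341  [2·signedArea(AFC) = -1045/149 ∩ 2·signedArea(ADG) = 1175/149]
2. A_y = 9715/1341  [2·signedArea(AFC) = -1045/149 ∩ 2·signedArea(ADG) = 1175/149]
   → A = (1916/1341, 9715/1341)

A = (1916/1341, 9715/1341)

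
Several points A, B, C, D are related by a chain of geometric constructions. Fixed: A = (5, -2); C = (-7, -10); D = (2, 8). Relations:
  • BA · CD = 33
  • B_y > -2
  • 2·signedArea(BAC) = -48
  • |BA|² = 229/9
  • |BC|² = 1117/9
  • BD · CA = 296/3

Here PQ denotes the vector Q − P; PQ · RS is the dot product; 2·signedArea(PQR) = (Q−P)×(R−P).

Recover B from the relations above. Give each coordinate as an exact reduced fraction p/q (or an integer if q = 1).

B = (0, -4/3)

1. B_x = 0  [BD · CA = 296/3 ∩ BA · CD = 33]
2. B_y = -4/3  [BD · CA = 296/3 ∩ BA · CD = 33]
   → B = (0, -4/3)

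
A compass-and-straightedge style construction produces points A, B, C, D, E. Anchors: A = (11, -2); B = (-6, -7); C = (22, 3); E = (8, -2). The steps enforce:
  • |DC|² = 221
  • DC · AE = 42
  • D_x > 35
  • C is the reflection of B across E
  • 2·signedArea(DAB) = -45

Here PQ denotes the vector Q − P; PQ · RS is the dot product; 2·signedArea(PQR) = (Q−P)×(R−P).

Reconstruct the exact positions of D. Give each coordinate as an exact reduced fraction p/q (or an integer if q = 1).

D = (36, 8)

1. D_x = 36  [DC · AE = 42 ∩ 2·signedArea(DAB) = -45]
2. D_y = 8  [DC · AE = 42 ∩ 2·signedArea(DAB) = -45]
   → D = (36, 8)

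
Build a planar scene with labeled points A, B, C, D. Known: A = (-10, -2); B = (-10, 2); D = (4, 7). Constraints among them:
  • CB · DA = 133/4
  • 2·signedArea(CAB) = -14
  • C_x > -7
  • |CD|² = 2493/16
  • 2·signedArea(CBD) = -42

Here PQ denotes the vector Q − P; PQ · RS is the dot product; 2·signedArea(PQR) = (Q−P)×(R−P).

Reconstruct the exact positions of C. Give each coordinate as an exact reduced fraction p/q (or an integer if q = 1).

C = (-13/2, 1/4)

1. C_x = -13/2  [2·signedArea(CAB) = -14 ∩ 2·signedArea(CBD) = -42]
2. C_y = 1/4  [2·signedArea(CAB) = -14 ∩ 2·signedArea(CBD) = -42]
   → C = (-13/2, 1/4)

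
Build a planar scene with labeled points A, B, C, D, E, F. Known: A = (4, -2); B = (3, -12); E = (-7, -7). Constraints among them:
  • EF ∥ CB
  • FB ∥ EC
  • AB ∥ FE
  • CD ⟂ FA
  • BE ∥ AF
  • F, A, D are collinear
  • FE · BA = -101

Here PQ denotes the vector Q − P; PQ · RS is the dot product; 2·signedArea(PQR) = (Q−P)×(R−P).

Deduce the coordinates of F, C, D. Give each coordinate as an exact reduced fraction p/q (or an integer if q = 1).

C = (2, -22)
D = (52/5, -26/5)
F = (-6, 3)

1. F_x = -6  [AB ∥ FE ∩ BE ∥ AF]
2. F_y = 3  [AB ∥ FE ∩ BE ∥ AF]
   → F = (-6, 3)
3. C_x = 2  [EF ∥ CB ∩ FB ∥ EC]
4. C_y = -22  [EF ∥ CB ∩ FB ∥ EC]
   → C = (2, -22)
5. D_x = 52/5  [F, A, D are collinear ∩ CD ⟂ FA]
6. D_y = -26/5  [F, A, D are collinear ∩ CD ⟂ FA]
   → D = (52/5, -26/5)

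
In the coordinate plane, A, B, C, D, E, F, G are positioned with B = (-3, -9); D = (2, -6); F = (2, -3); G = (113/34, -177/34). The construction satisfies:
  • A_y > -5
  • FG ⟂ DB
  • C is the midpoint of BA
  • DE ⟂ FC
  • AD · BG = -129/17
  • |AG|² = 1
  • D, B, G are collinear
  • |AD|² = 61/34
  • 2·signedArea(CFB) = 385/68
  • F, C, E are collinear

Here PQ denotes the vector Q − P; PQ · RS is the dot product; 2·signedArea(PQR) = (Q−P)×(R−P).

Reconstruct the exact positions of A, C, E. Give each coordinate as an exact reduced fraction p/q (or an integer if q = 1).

A = (83/34, -161/34)
C = (-19/68, -467/68)
E = (64093/93194, -487089/93194)

1. A_x = 83/34  [line -215/34·x + -129/34·y + -43/17 = 0 ∩ |AD|² = 61/34]
2. A_y = -161/34  [line -215/34·x + -129/34·y + -43/17 = 0 ∩ |AD|² = 61/34]
   → A = (83/34, -161/34)
3. C_x = -19/68  [C is the midpoint of BA]
4. C_y = -467/68  [C is the midpoint of BA]
   → C = (-19/68, -467/68)
5. E_x = 64093/93194  [F, C, E are collinear ∩ DE ⟂ FC]
6. E_y = -487089/93194  [F, C, E are collinear ∩ DE ⟂ FC]
   → E = (64093/93194, -487089/93194)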